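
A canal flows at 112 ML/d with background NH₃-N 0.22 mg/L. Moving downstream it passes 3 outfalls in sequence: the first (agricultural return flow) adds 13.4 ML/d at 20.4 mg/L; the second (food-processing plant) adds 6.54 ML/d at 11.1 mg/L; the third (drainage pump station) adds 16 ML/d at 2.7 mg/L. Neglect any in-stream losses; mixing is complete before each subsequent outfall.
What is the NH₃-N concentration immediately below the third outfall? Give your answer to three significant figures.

Outfall 1: combined Q = 125.4 ML/d; C = (112.0·0.2200 + 13.40·20.40)/125.4 = 2.376 mg/L.
Outfall 2: combined Q = 131.9 ML/d; C = (125.4·2.376 + 6.540·11.10)/131.9 = 2.809 mg/L.
Outfall 3: combined Q = 147.9 ML/d; C = (131.9·2.809 + 16.00·2.700)/147.9 = 2.797 mg/L.

2.80 mg/L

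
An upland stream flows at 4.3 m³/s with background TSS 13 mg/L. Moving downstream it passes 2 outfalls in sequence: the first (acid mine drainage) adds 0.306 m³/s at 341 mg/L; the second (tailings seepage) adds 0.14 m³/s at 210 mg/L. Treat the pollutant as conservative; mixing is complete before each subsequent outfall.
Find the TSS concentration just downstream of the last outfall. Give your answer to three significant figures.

After outfall 1: Q = 4.300 + 0.3060 = 4.606 m³/s; C = (4.300·13.00 + 0.3060·341.0)/4.606 = 34.79 mg/L.
After outfall 2: Q = 4.606 + 0.1400 = 4.746 m³/s; C = (4.606·34.79 + 0.1400·210.0)/4.746 = 39.96 mg/L.

40.0 mg/L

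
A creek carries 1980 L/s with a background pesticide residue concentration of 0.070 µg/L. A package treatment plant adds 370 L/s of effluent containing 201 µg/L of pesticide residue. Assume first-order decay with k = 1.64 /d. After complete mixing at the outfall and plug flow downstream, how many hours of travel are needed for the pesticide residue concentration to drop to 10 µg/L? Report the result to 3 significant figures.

Mass balance: C = (1980·0.07000 + 370.0·201.0) / 2350 = 74510/2350 = 31.71 µg/L.
31.71·exp(−k·t) = 10 → t = ln(31.71/10)/k = 60790 s = 16.89 h.

16.9 h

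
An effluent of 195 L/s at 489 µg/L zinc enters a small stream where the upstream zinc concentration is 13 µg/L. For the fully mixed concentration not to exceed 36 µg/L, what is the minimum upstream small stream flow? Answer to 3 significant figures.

Set C_mix = 36: (Q·13.00 + 195.0·489.0) / (Q + 195.0) = 36
→ Q = 195.0·(489.0 − 36)/(36 − 13.00) = 3841 L/s.

3840 L/s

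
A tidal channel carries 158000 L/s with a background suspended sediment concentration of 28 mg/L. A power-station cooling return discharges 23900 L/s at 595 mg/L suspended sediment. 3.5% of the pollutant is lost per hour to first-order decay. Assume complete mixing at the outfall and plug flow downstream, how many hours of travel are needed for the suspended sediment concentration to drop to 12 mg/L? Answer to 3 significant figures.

60.2 h

Mass balance: C = (158000·28.00 + 23900·595.0) / 181900 = 18640000/181900 = 102.5 mg/L.
3.5%/h lost → k = −ln(1 − 0.035) = 0.03563 h⁻¹.
102.5·exp(−k·t) = 12 → t = ln(102.5/12)/k = 216700 s = 60.21 h.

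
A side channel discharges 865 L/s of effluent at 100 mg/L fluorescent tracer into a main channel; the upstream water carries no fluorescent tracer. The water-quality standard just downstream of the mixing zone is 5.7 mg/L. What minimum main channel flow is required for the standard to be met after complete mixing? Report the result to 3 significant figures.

Set C_mix = 5.7: (Q·0 + 865.0·100.0) / (Q + 865.0) = 5.7
→ Q = 865.0·(100.0 − 5.7)/(5.7 − 0) = 14310 L/s.

14300 L/s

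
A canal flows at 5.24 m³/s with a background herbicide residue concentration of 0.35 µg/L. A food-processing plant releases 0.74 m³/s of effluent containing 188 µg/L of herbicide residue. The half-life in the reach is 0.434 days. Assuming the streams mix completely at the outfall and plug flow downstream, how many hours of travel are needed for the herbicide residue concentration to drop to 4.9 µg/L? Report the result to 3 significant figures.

23.6 h

Flow-weighted average: C = (5.240·0.3500 + 0.7400·188.0) / 5.980 = 141.0/5.980 = 23.57 µg/L.
Half-life 0.434 d → k = ln 2 / 0.434 = 1.597 d⁻¹.
23.57·exp(−k·t) = 4.9 → t = ln(23.57/4.9)/k = 84980 s = 23.60 h.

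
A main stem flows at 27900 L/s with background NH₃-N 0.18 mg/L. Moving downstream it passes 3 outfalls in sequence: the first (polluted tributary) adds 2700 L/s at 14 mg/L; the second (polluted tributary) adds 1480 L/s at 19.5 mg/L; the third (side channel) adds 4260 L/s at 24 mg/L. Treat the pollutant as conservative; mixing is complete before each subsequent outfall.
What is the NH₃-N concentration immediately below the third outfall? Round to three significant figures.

4.79 mg/L

After outfall 1: Q = 27900 + 2700 = 30600 L/s; C = (27900·0.1800 + 2700·14.00)/30600 = 1.399 mg/L.
After outfall 2: Q = 30600 + 1480 = 32080 L/s; C = (30600·1.399 + 1480·19.50)/32080 = 2.234 mg/L.
After outfall 3: Q = 32080 + 4260 = 36340 L/s; C = (32080·2.234 + 4260·24.00)/36340 = 4.786 mg/L.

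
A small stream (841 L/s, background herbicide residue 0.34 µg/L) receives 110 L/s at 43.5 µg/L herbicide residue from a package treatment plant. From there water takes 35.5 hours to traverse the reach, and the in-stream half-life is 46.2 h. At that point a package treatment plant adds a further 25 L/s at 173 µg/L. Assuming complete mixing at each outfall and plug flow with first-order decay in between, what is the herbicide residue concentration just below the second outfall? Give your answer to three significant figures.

Mass balance: C = (841.0·0.3400 + 110.0·43.50) / 951.0 = 5071/951.0 = 5.332 µg/L; combined flow 951.0 L/s.
Half-life 46.2 h → k = ln 2 / 46.2 = 0.01500 h⁻¹ = 0.3601 d⁻¹.
First-order decay: C = 5.332·exp(−k·t) = 5.332·0.5871 = 3.130 µg/L.
Second outfall: C = (951.0·3.130 + 25.00·173.0)/976.0 = 7.482 µg/L.

7.48 µg/L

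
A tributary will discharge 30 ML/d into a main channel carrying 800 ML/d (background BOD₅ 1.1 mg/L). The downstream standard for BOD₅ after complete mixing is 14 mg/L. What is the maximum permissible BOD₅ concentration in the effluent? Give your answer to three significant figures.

358 mg/L

At the limit, (Qr·Cr + Qe·Cₑ)/(Qr + Qe) = 14:
Cₑ = (830.0·14 − 800.0·1.100) / 30.00 = 358.0 mg/L.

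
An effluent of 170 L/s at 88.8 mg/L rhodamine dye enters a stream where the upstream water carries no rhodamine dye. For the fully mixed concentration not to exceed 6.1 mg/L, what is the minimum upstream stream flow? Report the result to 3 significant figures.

Set C_mix = 6.1: (Q·0 + 170.0·88.80) / (Q + 170.0) = 6.1
→ Q = 170.0·(88.80 − 6.1)/(6.1 − 0) = 2305 L/s.

2300 L/s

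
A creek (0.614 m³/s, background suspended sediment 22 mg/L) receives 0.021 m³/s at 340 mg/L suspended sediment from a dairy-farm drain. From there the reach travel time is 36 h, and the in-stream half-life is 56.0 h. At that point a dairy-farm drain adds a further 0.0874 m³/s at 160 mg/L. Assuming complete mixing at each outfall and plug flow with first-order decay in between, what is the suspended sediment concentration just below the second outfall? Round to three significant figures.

Conservation of mass: C = (0.6140·22.00 + 0.02100·340.0) / 0.6350 = 20.65/0.6350 = 32.52 mg/L; combined flow 0.6350 m³/s.
Half-life 56.0 h → k = ln 2 / 56.0 = 0.01238 h⁻¹ = 0.2971 d⁻¹.
Decay over the reach: 32.52·exp(−kt) = 32.52·0.6404 = 20.82 mg/L.
Second outfall: C = (0.6350·20.82 + 0.08740·160.0)/0.7224 = 37.66 mg/L.

37.7 mg/L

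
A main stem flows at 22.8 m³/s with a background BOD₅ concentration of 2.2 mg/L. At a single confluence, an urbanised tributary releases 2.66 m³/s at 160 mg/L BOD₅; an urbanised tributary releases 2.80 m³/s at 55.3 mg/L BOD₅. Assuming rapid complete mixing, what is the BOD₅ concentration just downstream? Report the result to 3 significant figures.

Mass balance: C = (22.80·2.200 + 2.660·160.0 + 2.800·55.30) / 28.26 = 630.6/28.26 = 22.31 mg/L.

22.3 mg/L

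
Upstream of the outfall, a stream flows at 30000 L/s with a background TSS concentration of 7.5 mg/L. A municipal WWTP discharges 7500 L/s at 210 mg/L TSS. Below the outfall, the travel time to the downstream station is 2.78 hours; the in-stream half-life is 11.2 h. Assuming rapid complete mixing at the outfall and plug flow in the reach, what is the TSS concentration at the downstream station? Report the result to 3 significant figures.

Mass balance: C = (30000·7.500 + 7500·210.0) / 37500 = 1800000/37500 = 48.00 mg/L.
Half-life 11.2 h → k = ln 2 / 11.2 = 0.06189 h⁻¹ = 1.485 d⁻¹.
Applying C = C₀e^(−kt): 48.00 × 0.8419 = 40.41 mg/L.

40.4 mg/L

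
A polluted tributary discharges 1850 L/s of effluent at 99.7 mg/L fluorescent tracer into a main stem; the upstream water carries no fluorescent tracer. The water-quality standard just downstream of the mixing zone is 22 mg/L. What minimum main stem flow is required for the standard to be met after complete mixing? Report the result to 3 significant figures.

6530 L/s

Set C_mix = 22: (Q·0 + 1850·99.70) / (Q + 1850) = 22
→ Q = 1850·(99.70 − 22)/(22 − 0) = 6534 L/s.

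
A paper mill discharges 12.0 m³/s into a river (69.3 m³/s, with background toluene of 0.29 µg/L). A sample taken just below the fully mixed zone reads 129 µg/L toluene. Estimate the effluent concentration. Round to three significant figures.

872 µg/L

Mass balance: 69.30·0.2900 + 12.00·Cₑ = 81.30·129.0
→ Cₑ = (81.30·129.0 − 69.30·0.2900) / 12.00 = 872.3 µg/L.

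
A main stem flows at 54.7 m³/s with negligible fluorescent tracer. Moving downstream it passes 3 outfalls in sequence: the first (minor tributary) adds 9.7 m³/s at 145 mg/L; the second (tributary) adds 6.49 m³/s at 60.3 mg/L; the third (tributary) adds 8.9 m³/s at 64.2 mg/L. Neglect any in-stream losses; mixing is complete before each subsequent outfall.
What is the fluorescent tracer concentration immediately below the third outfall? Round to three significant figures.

29.7 mg/L

Below outfall 1: Q → 64.40 m³/s, C = (54.70·0 + 9.700·145.0)/64.40 = 21.84 mg/L.
Below outfall 2: Q → 70.89 m³/s, C = (64.40·21.84 + 6.490·60.30)/70.89 = 25.36 mg/L.
Below outfall 3: Q → 79.79 m³/s, C = (70.89·25.36 + 8.900·64.20)/79.79 = 29.69 mg/L.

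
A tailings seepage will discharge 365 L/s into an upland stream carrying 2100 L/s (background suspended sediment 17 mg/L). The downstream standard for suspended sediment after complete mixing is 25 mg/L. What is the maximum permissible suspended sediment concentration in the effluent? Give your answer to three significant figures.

71.0 mg/L

At the limit, (Qr·Cr + Qe·Cₑ)/(Qr + Qe) = 25:
Cₑ = (2465·25 − 2100·17.00) / 365.0 = 71.03 mg/L.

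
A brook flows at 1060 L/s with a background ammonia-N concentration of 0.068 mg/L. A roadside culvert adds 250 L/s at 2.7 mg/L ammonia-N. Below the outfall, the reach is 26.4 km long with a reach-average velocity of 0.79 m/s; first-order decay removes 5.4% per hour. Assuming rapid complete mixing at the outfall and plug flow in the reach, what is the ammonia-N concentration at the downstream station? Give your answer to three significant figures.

Mixed concentration C = ΣQC/ΣQ = (1060·0.06800 + 250.0·2.700) / 1310 = 747.1/1310 = 0.5703 mg/L.
Travel time t = 26.4·1000 / 0.79 = 33420 s = 9.283 h.
5.4%/h lost → k = −ln(1 − 0.054) = 0.05551 h⁻¹.
First-order decay: C = 0.5703·exp(−k·t) = 0.5703·0.5973 = 0.3406 mg/L.

0.341 mg/L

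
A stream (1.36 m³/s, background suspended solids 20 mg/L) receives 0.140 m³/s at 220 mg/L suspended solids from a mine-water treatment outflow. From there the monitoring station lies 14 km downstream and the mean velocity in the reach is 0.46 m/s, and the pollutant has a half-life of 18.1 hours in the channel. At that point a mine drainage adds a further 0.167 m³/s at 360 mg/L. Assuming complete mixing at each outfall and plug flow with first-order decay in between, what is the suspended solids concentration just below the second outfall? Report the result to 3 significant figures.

61.2 mg/L

Flow-weighted average: C = (1.360·20.00 + 0.1400·220.0) / 1.500 = 58.00/1.500 = 38.67 mg/L; combined flow 1.500 m³/s.
Travel time t = 14·1000 / 0.46 = 30430 s = 8.454 h.
Half-life 18.1 h → k = ln 2 / 18.1 = 0.03830 h⁻¹ = 0.9191 d⁻¹.
After decay, C = 38.67 × e^(−kt) = 38.67 × 0.7234 = 27.97 mg/L.
At the second outfall, C = (1.500·27.97 + 0.1670·360.0) / (1.500 + 0.1670) = 61.24 mg/L.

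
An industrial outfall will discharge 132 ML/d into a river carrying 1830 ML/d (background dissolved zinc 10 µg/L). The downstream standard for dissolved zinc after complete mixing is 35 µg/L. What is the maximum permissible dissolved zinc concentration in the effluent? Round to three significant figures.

At the limit, (Qr·Cr + Qe·Cₑ)/(Qr + Qe) = 35:
Cₑ = (1962·35 − 1830·10.00) / 132.0 = 381.6 µg/L.

382 µg/L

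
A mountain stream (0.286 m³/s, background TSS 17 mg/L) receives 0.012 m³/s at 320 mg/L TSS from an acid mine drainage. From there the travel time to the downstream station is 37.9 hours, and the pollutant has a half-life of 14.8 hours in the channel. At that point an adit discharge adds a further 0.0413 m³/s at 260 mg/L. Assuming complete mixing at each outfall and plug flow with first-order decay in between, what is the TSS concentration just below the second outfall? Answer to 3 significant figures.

36.0 mg/L

Flow-weighted average: C = (0.2860·17.00 + 0.01200·320.0) / 0.2980 = 8.702/0.2980 = 29.20 mg/L; combined flow 0.2980 m³/s.
Half-life 14.8 h → k = ln 2 / 14.8 = 0.04683 h⁻¹ = 1.124 d⁻¹.
Decay over the reach: 29.20·exp(−kt) = 29.20·0.1695 = 4.949 mg/L.
At the second outfall, C = (0.2980·4.949 + 0.04130·260.0) / (0.2980 + 0.04130) = 35.99 mg/L.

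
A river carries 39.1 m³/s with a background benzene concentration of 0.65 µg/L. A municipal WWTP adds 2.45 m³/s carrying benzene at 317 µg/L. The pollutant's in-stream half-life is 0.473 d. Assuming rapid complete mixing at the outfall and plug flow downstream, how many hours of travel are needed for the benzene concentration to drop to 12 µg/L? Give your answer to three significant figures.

7.79 h

After mixing, C = (39.10·0.6500 + 2.450·317.0) / 41.55 = 802.1/41.55 = 19.30 µg/L.
Half-life 0.473 d → k = ln 2 / 0.473 = 1.465 d⁻¹.
19.30·exp(−k·t) = 12 → t = ln(19.30/12)/k = 28030 s = 7.786 h.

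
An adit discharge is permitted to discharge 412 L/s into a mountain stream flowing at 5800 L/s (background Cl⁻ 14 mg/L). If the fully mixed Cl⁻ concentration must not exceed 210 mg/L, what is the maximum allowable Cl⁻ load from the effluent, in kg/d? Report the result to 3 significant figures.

Mass balance at the limit: 5800·14.00 + 412.0·Cₑ = 6212·210 → Cₑ = 2969 mg/L.
412.0 L/s = 0.4120 m³/s. Load = 0.4120 m³/s × 2969 g/m³ × 86 400 s/d = 105700 kg/d.

106000 kg/d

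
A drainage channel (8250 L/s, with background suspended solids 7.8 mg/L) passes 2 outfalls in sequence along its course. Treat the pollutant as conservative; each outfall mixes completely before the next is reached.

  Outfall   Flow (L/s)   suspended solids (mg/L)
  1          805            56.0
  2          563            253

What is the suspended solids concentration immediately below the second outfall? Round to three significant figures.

Outfall 1: combined Q = 9055 L/s; C = (8250·7.800 + 805.0·56.00)/9055 = 12.09 mg/L.
Outfall 2: combined Q = 9618 L/s; C = (9055·12.09 + 563.0·253.0)/9618 = 26.19 mg/L.

26.2 mg/L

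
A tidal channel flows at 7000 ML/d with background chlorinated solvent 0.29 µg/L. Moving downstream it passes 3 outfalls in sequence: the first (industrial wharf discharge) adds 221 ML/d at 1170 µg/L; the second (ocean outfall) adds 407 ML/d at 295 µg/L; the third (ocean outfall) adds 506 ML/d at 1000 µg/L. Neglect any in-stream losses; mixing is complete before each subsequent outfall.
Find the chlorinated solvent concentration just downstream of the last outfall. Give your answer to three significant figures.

Below outfall 1: Q → 7221 ML/d, C = (7000·0.2900 + 221.0·1170)/7221 = 36.09 µg/L.
Below outfall 2: Q → 7628 ML/d, C = (7221·36.09 + 407.0·295.0)/7628 = 49.90 µg/L.
Below outfall 3: Q → 8134 ML/d, C = (7628·49.90 + 506.0·1000)/8134 = 109.0 µg/L.

109 µg/L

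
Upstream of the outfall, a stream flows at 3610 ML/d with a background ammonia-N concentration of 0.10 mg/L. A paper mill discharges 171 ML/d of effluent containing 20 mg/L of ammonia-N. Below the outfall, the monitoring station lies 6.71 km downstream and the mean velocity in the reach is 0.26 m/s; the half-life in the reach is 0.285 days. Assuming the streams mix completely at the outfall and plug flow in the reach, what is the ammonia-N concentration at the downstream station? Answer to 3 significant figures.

0.484 mg/L

Flow-weighted average: C = (3610·0.1000 + 171.0·20.00) / 3781 = 3781/3781 = 1.000 mg/L.
Travel time t = 6.71·1000 / 0.26 = 25810 s = 7.169 h.
Half-life 0.285 d → k = ln 2 / 0.285 = 2.432 d⁻¹.
First-order decay: C = 1.000·exp(−k·t) = 1.000·0.4836 = 0.4836 mg/L.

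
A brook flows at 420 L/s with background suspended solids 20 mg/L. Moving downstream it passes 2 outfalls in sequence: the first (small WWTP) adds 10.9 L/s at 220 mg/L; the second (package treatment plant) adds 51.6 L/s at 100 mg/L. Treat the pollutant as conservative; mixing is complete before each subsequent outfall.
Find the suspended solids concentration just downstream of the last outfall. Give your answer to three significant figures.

After outfall 1: Q = 420.0 + 10.90 = 430.9 L/s; C = (420.0·20.00 + 10.90·220.0)/430.9 = 25.06 mg/L.
After outfall 2: Q = 430.9 + 51.60 = 482.5 L/s; C = (430.9·25.06 + 51.60·100.0)/482.5 = 33.07 mg/L.

33.1 mg/L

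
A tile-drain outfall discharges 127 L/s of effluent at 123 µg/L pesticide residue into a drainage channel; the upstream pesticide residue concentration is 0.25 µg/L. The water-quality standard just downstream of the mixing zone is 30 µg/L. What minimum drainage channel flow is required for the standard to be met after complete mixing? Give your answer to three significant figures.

397 L/s

Set C_mix = 30: (Q·0.2500 + 127.0·123.0) / (Q + 127.0) = 30
→ Q = 127.0·(123.0 − 30)/(30 − 0.2500) = 397.0 L/s.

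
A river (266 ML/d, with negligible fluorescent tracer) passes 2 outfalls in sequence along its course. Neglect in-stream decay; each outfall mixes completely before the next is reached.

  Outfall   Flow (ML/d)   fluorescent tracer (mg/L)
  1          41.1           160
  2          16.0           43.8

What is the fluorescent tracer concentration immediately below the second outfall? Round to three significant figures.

After outfall 1: Q = 266.0 + 41.10 = 307.1 ML/d; C = (266.0·0 + 41.10·160.0)/307.1 = 21.41 mg/L.
After outfall 2: Q = 307.1 + 16.00 = 323.1 ML/d; C = (307.1·21.41 + 16.00·43.80)/323.1 = 22.52 mg/L.

22.5 mg/L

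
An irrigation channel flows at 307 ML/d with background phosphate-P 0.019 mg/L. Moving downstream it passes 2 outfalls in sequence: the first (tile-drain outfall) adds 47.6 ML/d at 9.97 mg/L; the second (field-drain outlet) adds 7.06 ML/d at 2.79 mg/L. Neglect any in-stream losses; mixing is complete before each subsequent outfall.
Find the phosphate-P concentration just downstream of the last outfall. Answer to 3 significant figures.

Outfall 1: combined Q = 354.6 ML/d; C = (307.0·0.01900 + 47.60·9.970)/354.6 = 1.355 mg/L.
Outfall 2: combined Q = 361.7 ML/d; C = (354.6·1.355 + 7.060·2.790)/361.7 = 1.383 mg/L.

1.38 mg/L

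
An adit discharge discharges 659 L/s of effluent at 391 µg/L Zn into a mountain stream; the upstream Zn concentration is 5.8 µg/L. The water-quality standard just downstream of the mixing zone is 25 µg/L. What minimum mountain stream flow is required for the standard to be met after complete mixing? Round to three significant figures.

Set C_mix = 25: (Q·5.800 + 659.0·391.0) / (Q + 659.0) = 25
→ Q = 659.0·(391.0 − 25)/(25 − 5.800) = 12560 L/s.

12600 L/s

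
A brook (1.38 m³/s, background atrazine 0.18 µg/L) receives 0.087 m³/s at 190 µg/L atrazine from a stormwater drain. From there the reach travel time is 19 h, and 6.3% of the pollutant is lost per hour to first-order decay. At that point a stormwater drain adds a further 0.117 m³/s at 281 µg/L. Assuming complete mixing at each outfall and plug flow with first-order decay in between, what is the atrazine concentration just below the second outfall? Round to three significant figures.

23.8 µg/L

After mixing, C = (1.380·0.1800 + 0.08700·190.0) / 1.467 = 16.78/1.467 = 11.44 µg/L; combined flow 1.467 m³/s.
6.3%/h lost → k = −ln(1 − 0.063) = 0.06507 h⁻¹.
Decay over the reach: 11.44·exp(−kt) = 11.44·0.2904 = 3.322 µg/L.
Second outfall: C = (1.467·3.322 + 0.1170·281.0)/1.584 = 23.83 µg/L.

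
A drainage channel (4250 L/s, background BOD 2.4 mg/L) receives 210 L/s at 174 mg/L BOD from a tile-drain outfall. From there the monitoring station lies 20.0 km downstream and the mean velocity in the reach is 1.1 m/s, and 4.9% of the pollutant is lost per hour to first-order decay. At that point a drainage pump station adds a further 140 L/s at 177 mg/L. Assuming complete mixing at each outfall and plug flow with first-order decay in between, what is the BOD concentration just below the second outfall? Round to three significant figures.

13.3 mg/L

After mixing, C = (4250·2.400 + 210.0·174.0) / 4460 = 46740/4460 = 10.48 mg/L; combined flow 4460 L/s.
Travel time t = 20.0·1000 / 1.1 = 18180 s = 5.051 h.
4.9%/h lost → k = −ln(1 − 0.049) = 0.05024 h⁻¹.
After decay, C = 10.48 × e^(−kt) = 10.48 × 0.7759 = 8.131 mg/L.
Second outfall: C = (4460·8.131 + 140.0·177.0)/4600 = 13.27 mg/L.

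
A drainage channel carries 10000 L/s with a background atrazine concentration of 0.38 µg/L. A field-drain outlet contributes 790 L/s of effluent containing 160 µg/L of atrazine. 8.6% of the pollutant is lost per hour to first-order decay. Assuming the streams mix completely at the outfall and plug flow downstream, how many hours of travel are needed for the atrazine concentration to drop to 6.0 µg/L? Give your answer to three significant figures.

Conservation of mass: C = (10000·0.3800 + 790.0·160.0) / 10790 = 130200/10790 = 12.07 µg/L.
8.6%/h lost → k = −ln(1 − 0.086) = 0.08992 h⁻¹.
12.07·exp(−k·t) = 6.0 → t = ln(12.07/6.0)/k = 27970 s = 7.770 h.

7.77 h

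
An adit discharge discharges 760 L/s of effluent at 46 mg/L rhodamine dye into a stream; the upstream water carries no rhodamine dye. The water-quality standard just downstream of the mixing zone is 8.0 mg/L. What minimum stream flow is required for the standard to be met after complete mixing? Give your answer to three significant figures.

3610 L/s

Set C_mix = 8.0: (Q·0 + 760.0·46.00) / (Q + 760.0) = 8.0
→ Q = 760.0·(46.00 − 8.0)/(8.0 − 0) = 3610 L/s.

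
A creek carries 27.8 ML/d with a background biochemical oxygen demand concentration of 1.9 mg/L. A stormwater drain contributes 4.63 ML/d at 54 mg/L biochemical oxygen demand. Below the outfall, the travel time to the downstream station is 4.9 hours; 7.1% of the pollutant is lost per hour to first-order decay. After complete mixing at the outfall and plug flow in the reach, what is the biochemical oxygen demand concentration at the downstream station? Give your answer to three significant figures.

6.51 mg/L

Flow-weighted average: C = (27.80·1.900 + 4.630·54.00) / 32.43 = 302.8/32.43 = 9.338 mg/L.
7.1%/h lost → k = −ln(1 − 0.071) = 0.07365 h⁻¹.
Applying C = C₀e^(−kt): 9.338 × 0.6971 = 6.509 mg/L.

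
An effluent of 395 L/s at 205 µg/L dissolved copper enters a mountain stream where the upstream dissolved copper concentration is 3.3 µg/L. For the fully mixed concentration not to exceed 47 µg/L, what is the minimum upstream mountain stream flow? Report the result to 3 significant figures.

1430 L/s

Set C_mix = 47: (Q·3.300 + 395.0·205.0) / (Q + 395.0) = 47
→ Q = 395.0·(205.0 − 47)/(47 − 3.300) = 1428 L/s.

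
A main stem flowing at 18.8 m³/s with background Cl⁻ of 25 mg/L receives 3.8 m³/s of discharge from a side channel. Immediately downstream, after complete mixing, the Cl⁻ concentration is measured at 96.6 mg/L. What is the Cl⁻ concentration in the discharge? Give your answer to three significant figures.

451 mg/L

Mass balance: 18.80·25.00 + 3.800·Cₑ = 22.60·96.60
→ Cₑ = (22.60·96.60 − 18.80·25.00) / 3.800 = 450.8 mg/L.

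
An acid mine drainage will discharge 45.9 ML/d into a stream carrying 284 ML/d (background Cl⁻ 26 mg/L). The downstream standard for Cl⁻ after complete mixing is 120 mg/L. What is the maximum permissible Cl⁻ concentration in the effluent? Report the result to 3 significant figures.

At the limit, (Qr·Cr + Qe·Cₑ)/(Qr + Qe) = 120:
Cₑ = (329.9·120 − 284.0·26.00) / 45.90 = 701.6 mg/L.

702 mg/L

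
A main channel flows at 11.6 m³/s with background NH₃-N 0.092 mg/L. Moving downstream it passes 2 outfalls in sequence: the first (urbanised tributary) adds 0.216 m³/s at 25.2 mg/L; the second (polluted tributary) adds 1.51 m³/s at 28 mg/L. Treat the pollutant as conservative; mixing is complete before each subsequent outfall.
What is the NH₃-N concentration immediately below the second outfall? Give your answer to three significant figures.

Below outfall 1: Q → 11.82 m³/s, C = (11.60·0.09200 + 0.2160·25.20)/11.82 = 0.5510 mg/L.
Below outfall 2: Q → 13.33 m³/s, C = (11.82·0.5510 + 1.510·28.00)/13.33 = 3.661 mg/L.

3.66 mg/L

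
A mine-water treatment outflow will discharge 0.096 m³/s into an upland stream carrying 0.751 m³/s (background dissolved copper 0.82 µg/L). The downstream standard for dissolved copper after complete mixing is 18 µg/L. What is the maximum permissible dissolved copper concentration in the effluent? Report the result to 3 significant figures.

At the limit, (Qr·Cr + Qe·Cₑ)/(Qr + Qe) = 18:
Cₑ = (0.8470·18 − 0.7510·0.8200) / 0.09600 = 152.4 µg/L.

152 µg/L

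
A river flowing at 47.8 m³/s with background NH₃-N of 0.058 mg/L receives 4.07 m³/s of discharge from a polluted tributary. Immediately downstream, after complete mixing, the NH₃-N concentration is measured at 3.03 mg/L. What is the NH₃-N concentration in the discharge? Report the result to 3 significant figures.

Mass balance: 47.80·0.05800 + 4.070·Cₑ = 51.87·3.030
→ Cₑ = (51.87·3.030 − 47.80·0.05800) / 4.070 = 37.93 mg/L.

37.9 mg/L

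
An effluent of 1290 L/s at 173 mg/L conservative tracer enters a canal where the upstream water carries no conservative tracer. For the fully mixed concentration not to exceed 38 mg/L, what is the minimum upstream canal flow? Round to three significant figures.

Set C_mix = 38: (Q·0 + 1290·173.0) / (Q + 1290) = 38
→ Q = 1290·(173.0 − 38)/(38 − 0) = 4583 L/s.

4580 L/s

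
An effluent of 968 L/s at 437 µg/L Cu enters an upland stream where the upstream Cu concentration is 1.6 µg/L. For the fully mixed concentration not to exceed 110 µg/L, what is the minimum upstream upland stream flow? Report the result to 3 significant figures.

2920 L/s

Set C_mix = 110: (Q·1.600 + 968.0·437.0) / (Q + 968.0) = 110
→ Q = 968.0·(437.0 − 110)/(110 − 1.600) = 2920 L/s.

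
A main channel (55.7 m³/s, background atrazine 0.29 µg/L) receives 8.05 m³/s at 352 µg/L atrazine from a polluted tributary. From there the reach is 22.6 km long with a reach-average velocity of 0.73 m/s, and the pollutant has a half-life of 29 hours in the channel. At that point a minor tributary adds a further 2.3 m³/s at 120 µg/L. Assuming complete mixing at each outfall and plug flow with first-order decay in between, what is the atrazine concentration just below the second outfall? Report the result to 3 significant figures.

Conservation of mass: C = (55.70·0.2900 + 8.050·352.0) / 63.75 = 2850/63.75 = 44.70 µg/L; combined flow 63.75 m³/s.
Travel time t = 22.6·1000 / 0.73 = 30960 s = 8.600 h.
Half-life 29 h → k = ln 2 / 29 = 0.02390 h⁻¹ = 0.5736 d⁻¹.
Applying C = C₀e^(−kt): 44.70 × 0.8142 = 36.40 µg/L.
At the second outfall, C = (63.75·36.40 + 2.300·120.0) / (63.75 + 2.300) = 39.31 µg/L.

39.3 µg/L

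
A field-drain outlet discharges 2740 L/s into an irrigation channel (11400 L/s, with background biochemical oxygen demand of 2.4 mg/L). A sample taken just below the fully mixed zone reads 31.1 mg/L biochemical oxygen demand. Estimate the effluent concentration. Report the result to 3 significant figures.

Mass balance: 11400·2.400 + 2740·Cₑ = 14140·31.10
→ Cₑ = (14140·31.10 − 11400·2.400) / 2740 = 150.5 mg/L.

151 mg/L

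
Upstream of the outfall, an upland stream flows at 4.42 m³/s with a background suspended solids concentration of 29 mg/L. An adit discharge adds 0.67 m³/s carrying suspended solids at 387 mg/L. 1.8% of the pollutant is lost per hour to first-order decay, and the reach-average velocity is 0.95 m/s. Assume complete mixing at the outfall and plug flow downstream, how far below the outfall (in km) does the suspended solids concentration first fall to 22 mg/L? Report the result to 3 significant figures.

Conservation of mass: C = (4.420·29.00 + 0.6700·387.0) / 5.090 = 387.5/5.090 = 76.12 mg/L.
1.8%/h lost → k = −ln(1 − 0.018) = 0.01816 h⁻¹.
Set 76.12·exp(−k·t) = 22 → t = ln(76.12/22)/k = 246000 s = 68.34 h.
Distance = v·t = 0.95·246000 = 233700 m = 233.7 km.

234 km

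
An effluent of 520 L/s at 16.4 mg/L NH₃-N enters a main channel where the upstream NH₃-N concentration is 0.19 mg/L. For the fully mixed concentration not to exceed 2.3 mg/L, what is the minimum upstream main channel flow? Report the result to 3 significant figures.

Set C_mix = 2.3: (Q·0.1900 + 520.0·16.40) / (Q + 520.0) = 2.3
→ Q = 520.0·(16.40 − 2.3)/(2.3 − 0.1900) = 3475 L/s.

3470 L/s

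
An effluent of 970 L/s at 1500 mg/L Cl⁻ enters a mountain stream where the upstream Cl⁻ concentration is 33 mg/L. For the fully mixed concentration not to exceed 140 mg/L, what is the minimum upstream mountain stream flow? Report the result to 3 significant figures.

12300 L/s

Set C_mix = 140: (Q·33.00 + 970.0·1500) / (Q + 970.0) = 140
→ Q = 970.0·(1500 − 140)/(140 − 33.00) = 12330 L/s.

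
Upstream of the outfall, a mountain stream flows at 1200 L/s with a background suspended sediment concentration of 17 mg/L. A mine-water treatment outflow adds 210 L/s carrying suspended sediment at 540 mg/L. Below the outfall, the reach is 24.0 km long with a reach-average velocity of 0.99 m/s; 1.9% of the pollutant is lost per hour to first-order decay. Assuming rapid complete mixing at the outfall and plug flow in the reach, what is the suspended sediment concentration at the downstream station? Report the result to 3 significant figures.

83.4 mg/L

After mixing, C = (1200·17.00 + 210.0·540.0) / 1410 = 133800/1410 = 94.89 mg/L.
Travel time t = 24.0·1000 / 0.99 = 24240 s = 6.734 h.
1.9%/h lost → k = −ln(1 − 0.019) = 0.01918 h⁻¹.
First-order decay: C = 94.89·exp(−k·t) = 94.89·0.8788 = 83.39 mg/L.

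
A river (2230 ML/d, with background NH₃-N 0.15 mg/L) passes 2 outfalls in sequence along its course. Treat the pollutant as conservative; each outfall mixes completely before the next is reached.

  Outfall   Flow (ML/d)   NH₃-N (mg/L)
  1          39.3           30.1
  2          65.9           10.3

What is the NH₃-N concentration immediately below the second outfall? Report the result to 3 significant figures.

Below outfall 1: Q → 2269 ML/d, C = (2230·0.1500 + 39.30·30.10)/2269 = 0.6687 mg/L.
Below outfall 2: Q → 2335 ML/d, C = (2269·0.6687 + 65.90·10.30)/2335 = 0.9405 mg/L.

0.940 mg/L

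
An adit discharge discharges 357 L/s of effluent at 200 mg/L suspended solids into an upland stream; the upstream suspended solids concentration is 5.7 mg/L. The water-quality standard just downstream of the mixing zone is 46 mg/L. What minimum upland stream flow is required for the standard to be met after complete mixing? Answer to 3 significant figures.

Set C_mix = 46: (Q·5.700 + 357.0·200.0) / (Q + 357.0) = 46
→ Q = 357.0·(200.0 − 46)/(46 − 5.700) = 1364 L/s.

1360 L/s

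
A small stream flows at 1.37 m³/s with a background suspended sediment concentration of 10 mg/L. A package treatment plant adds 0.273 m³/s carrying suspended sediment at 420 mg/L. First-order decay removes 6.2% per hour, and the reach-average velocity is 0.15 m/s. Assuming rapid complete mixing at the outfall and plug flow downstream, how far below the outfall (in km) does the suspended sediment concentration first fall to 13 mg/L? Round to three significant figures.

After mixing, C = (1.370·10.00 + 0.2730·420.0) / 1.643 = 128.4/1.643 = 78.13 mg/L.
6.2%/h lost → k = −ln(1 − 0.062) = 0.06401 h⁻¹.
Set 78.13·exp(−k·t) = 13 → t = ln(78.13/13)/k = 100900 s = 28.02 h.
Distance = v·t = 0.15·100900 = 15130 m = 15.13 km.

15.1 km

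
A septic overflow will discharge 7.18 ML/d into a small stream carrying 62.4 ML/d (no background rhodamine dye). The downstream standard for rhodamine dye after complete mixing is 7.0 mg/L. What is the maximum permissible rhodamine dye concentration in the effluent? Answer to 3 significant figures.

At the limit, (Qr·Cr + Qe·Cₑ)/(Qr + Qe) = 7.0:
Cₑ = (69.58·7.0 − 62.40·0) / 7.180 = 67.84 mg/L.

67.8 mg/L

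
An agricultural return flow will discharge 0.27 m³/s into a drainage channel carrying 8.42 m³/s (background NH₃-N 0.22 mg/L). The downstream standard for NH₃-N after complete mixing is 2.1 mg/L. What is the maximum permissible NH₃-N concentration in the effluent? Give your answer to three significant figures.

60.7 mg/L

At the limit, (Qr·Cr + Qe·Cₑ)/(Qr + Qe) = 2.1:
Cₑ = (8.690·2.1 − 8.420·0.2200) / 0.2700 = 60.73 mg/L.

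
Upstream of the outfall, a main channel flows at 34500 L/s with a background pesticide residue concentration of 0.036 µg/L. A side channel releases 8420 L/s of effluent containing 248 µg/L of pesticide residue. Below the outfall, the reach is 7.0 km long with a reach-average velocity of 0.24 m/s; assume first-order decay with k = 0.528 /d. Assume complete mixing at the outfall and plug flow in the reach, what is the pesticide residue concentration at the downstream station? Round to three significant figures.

40.7 µg/L

Mixed concentration C = ΣQC/ΣQ = (34500·0.03600 + 8420·248.0) / 42920 = 2089000/42920 = 48.68 µg/L.
Travel time t = 7.0·1000 / 0.24 = 29170 s = 8.102 h.
After decay, C = 48.68 × e^(−kt) = 48.68 × 0.8367 = 40.73 µg/L.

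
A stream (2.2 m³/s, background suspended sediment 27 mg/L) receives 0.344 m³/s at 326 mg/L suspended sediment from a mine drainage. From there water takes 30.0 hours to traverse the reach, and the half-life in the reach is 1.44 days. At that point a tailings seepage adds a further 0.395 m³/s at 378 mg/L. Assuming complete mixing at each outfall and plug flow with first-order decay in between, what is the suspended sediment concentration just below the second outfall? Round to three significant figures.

82.8 mg/L

Mass balance: C = (2.200·27.00 + 0.3440·326.0) / 2.544 = 171.5/2.544 = 67.43 mg/L; combined flow 2.544 m³/s.
Half-life 1.44 d → k = ln 2 / 1.44 = 0.4814 d⁻¹.
Decay over the reach: 67.43·exp(−kt) = 67.43·0.5479 = 36.94 mg/L.
At the second outfall, C = (2.544·36.94 + 0.3950·378.0) / (2.544 + 0.3950) = 82.78 mg/L.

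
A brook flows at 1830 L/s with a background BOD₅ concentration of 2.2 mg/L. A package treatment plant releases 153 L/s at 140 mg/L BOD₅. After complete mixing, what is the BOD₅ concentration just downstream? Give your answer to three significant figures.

12.8 mg/L

After mixing, C = (1830·2.200 + 153.0·140.0) / 1983 = 25450/1983 = 12.83 mg/L.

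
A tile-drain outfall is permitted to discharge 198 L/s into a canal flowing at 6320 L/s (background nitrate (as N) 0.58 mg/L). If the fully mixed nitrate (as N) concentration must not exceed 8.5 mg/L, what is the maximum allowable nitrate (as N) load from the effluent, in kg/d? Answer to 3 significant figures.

Mass balance at the limit: 6320·0.5800 + 198.0·Cₑ = 6518·8.5 → Cₑ = 261.3 mg/L.
198.0 L/s = 0.1980 m³/s. Load = 0.1980 m³/s × 261.3 g/m³ × 86 400 s/d = 4470 kg/d.

4470 kg/d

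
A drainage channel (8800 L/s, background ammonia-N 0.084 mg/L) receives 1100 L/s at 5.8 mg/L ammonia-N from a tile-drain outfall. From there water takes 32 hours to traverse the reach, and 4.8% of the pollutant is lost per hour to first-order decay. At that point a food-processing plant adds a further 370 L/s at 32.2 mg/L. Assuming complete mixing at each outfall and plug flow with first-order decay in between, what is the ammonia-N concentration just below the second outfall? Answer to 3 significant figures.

1.30 mg/L

Conservation of mass: C = (8800·0.08400 + 1100·5.800) / 9900 = 7119/9900 = 0.7191 mg/L; combined flow 9900 L/s.
4.8%/h lost → k = −ln(1 − 0.048) = 0.04919 h⁻¹.
After decay, C = 0.7191 × e^(−kt) = 0.7191 × 0.2072 = 0.1490 mg/L.
At the second outfall, C = (9900·0.1490 + 370.0·32.20) / (9900 + 370.0) = 1.304 mg/L.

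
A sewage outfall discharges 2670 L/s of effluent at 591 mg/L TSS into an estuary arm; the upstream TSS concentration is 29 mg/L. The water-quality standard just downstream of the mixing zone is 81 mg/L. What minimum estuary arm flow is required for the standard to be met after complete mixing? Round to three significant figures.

Set C_mix = 81: (Q·29.00 + 2670·591.0) / (Q + 2670) = 81
→ Q = 2670·(591.0 − 81)/(81 − 29.00) = 26190 L/s.

26200 L/s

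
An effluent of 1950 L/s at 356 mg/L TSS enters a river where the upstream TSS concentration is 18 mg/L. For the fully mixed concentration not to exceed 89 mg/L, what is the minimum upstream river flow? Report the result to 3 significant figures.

Set C_mix = 89: (Q·18.00 + 1950·356.0) / (Q + 1950) = 89
→ Q = 1950·(356.0 − 89)/(89 − 18.00) = 7333 L/s.

7330 L/s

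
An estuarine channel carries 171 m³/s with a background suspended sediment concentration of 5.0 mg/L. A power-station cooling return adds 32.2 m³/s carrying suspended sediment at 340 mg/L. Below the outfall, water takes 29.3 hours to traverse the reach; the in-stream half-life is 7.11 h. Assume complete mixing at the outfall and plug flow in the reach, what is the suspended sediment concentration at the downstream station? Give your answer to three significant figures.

Flow-weighted average: C = (171.0·5.000 + 32.20·340.0) / 203.2 = 11800/203.2 = 58.09 mg/L.
Half-life 7.11 h → k = ln 2 / 7.11 = 0.09749 h⁻¹ = 2.340 d⁻¹.
After decay, C = 58.09 × e^(−kt) = 58.09 × 0.05747 = 3.338 mg/L.

3.34 mg/L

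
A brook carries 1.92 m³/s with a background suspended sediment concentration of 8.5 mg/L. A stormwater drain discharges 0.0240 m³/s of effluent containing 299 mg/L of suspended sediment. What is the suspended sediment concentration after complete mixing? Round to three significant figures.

Conservation of mass: C = (1.920·8.500 + 0.02400·299.0) / 1.944 = 23.50/1.944 = 12.09 mg/L.

12.1 mg/L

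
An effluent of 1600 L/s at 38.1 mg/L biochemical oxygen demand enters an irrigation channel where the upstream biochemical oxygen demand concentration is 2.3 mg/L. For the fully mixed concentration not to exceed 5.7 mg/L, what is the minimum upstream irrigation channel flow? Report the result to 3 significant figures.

15200 L/s

Set C_mix = 5.7: (Q·2.300 + 1600·38.10) / (Q + 1600) = 5.7
→ Q = 1600·(38.10 − 5.7)/(5.7 − 2.300) = 15250 L/s.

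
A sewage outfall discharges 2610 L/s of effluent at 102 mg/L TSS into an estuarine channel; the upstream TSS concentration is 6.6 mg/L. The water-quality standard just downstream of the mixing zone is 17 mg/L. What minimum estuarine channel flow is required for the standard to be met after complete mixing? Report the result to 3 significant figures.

Set C_mix = 17: (Q·6.600 + 2610·102.0) / (Q + 2610) = 17
→ Q = 2610·(102.0 − 17)/(17 − 6.600) = 21330 L/s.

21300 L/s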